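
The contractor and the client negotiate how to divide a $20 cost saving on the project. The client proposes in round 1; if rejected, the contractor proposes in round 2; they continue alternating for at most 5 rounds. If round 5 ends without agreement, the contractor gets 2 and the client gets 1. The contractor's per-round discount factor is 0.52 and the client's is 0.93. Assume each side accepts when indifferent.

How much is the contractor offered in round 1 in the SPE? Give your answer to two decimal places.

By backward induction:
Round 5 (the client proposes): the contractor gets 2 if talks fail, so the client offers 2 and keeps 18.
Round 4 (the contractor proposes): the client can get 18 next round, worth 0.93 × 18 = 16.74 now, so the contractor offers 16.74, keeping 3.26.
Round 3 (the client proposes): the contractor can get 3.26 next round, worth 0.52 × 3.26 = 1.6952 now. The client offers 1.6952 and keeps 20 − 1.6952 = 18.3048.
Round 2 (the contractor proposes): the client can get 18.3048 next round, worth 0.93 × 18.3048 = 17.023464 now; the contractor offers that and keeps 2.976536.
Round 1 (the client proposes): the contractor can get 2.976536 next round, worth 0.52 × 2.976536 = 1.54779872 now; the client offers that and keeps 18.45220128.

1.55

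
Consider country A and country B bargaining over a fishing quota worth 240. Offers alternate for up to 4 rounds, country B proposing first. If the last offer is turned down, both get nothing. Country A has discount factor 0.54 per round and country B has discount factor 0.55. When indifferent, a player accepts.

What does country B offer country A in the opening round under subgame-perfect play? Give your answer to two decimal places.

96.81

Round 4 (country A proposes): country B will accept anything ≥ 0, so country A offers 0 and keeps 240.
Round 3 (country B proposes): country A can get 240 next round, worth 0.54 × 240 = 129.6 now; country B offers that and keeps 110.4.
Round 2 (country A proposes): country B can get 110.4 next round, worth 0.55 × 110.4 = 60.72 now. Country A offers 60.72 and keeps 240 − 60.72 = 179.28.
Round 1 (country B proposes): country A can get 179.28 next round, worth 0.54 × 179.28 = 96.8112 now; country B offers that and keeps 143.1888.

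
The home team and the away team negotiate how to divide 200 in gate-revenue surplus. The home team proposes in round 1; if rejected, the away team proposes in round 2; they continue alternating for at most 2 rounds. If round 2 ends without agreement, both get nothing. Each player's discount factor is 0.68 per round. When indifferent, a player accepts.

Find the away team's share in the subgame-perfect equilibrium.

Round 2 (the away team proposes): the home team will accept anything ≥ 0, so the away team offers 0 and keeps 200.
Round 1 (the home team proposes): the away team can get 200 next round, worth 0.68 × 200 = 136 now. The home team offers 136 and keeps 200 − 136 = 64.

136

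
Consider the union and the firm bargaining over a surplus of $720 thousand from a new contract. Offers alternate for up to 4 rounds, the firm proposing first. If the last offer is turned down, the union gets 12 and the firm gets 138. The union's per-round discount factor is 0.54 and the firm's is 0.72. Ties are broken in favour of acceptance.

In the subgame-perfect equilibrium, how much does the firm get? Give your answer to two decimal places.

488.94

Round 4 (the union proposes): the firm gets 138 if talks fail, so the union offers 138 and keeps 582.
Round 3 (the firm proposes): the union can get 582 next round, worth 0.54 × 582 = 314.28 now; the firm offers that and keeps 405.72.
Round 2 (the union proposes): the firm can get 405.72 next round, worth 0.72 × 405.72 = 292.1184 now. The union offers 292.1184 and keeps 720 − 292.1184 = 427.8816.
Round 1 (the firm proposes): the union can get 427.8816 next round, worth 0.54 × 427.8816 = 231.056064 now. The firm offers 231.056064 and keeps 720 − 231.056064 = 488.943936.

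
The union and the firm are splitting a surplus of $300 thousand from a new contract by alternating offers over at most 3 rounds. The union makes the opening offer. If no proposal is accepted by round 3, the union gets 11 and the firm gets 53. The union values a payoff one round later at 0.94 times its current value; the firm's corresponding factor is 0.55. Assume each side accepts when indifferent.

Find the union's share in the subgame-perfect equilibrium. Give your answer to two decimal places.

Round 3 (the union proposes): the firm gets 53 if talks fail, so the union offers 53 and keeps 247.
Round 2 (the firm proposes): the union can get 247 next round, worth 0.94 × 247 = 232.18 now; the firm offers that and keeps 67.82.
Round 1 (the union proposes): the firm can get 67.82 next round, worth 0.55 × 67.82 = 37.301 now. The union offers 37.301 and keeps 300 − 37.301 = 262.699.

262.70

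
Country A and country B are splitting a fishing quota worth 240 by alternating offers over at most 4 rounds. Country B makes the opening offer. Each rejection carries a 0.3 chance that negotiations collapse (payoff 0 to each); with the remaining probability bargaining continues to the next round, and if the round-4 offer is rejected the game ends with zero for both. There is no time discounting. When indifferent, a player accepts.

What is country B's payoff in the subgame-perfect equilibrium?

Round 4 (country A proposes): rejection yields 0 for country B; country A offers 0 and keeps 240.
Round 3 (country B proposes): rejecting gives country A an expected 0.7 × 240 = 168, so country B offers 168, keeping 72.
Round 2 (country A proposes): rejecting gives country B an expected 0.7 × 72 = 50.4; country A offers that and keeps 189.6.
Round 1 (country B proposes): rejecting gives country A an expected 0.7 × 189.6 = 132.72. Country B offers 132.72 and keeps 240 − 132.72 = 107.28.

107.28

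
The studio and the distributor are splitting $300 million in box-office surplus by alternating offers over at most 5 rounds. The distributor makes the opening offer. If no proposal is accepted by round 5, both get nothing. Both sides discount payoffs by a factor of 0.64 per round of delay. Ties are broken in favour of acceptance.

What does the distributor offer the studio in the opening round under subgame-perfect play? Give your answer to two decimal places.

Round 5 (the distributor proposes): rejection yields 0 for the studio; the distributor offers 0 and keeps 300.
Round 4 (the studio proposes): the distributor can get 300 next round, worth 0.64 × 300 = 192 now; the studio offers that and keeps 108.
Round 3 (the distributor proposes): the studio can get 108 next round, worth 0.64 × 108 = 69.12 now. The distributor offers 69.12 and keeps 300 − 69.12 = 230.88.
Round 2 (the studio proposes): the distributor can get 230.88 next round, worth 0.64 × 230.88 = 147.7632 now. The studio offers 147.7632 and keeps 300 − 147.7632 = 152.2368.
Round 1 (the distributor proposes): the studio can get 152.2368 next round, worth 0.64 × 152.2368 = 97.431552 now. The distributor offers 97.431552 and keeps 300 − 97.431552 = 202.568448.

97.43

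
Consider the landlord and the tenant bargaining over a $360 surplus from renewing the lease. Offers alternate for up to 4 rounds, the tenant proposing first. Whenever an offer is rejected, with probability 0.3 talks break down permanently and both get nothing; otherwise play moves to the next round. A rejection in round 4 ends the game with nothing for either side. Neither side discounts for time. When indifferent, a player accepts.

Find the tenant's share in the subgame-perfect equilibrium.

160.92

Round 4 (the landlord proposes): rejection yields 0 for the tenant; the landlord offers 0 and keeps 360.
Round 3 (the tenant proposes): rejecting gives the landlord an expected 0.7 × 360 = 252; the tenant offers that and keeps 108.
Round 2 (the landlord proposes): rejecting gives the tenant an expected 0.7 × 108 = 75.6. The landlord offers 75.6 and keeps 360 − 75.6 = 284.4.
Round 1 (the tenant proposes): rejecting gives the landlord an expected 0.7 × 284.4 = 199.08, so the tenant offers 199.08, keeping 160.92.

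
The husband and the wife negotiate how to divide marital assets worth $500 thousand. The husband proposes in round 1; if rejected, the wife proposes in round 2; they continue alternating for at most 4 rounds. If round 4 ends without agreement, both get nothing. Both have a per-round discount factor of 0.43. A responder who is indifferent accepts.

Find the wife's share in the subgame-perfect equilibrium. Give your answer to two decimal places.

162.30

Solve by backward induction from round 4.
Round 4 (the wife proposes): the husband will accept anything ≥ 0, so the wife offers 0 and keeps 500.
Round 3 (the husband proposes): the wife can get 500 next round, worth 0.43 × 500 = 215 now, so the husband offers 215, keeping 285.
Round 2 (the wife proposes): the husband can get 285 next round, worth 0.43 × 285 = 122.55 now. The wife offers 122.55 and keeps 500 − 122.55 = 377.45.
Round 1 (the husband proposes): the wife can get 377.45 next round, worth 0.43 × 377.45 = 162.3035 now, so the husband offers 162.3035, keeping 337.6965.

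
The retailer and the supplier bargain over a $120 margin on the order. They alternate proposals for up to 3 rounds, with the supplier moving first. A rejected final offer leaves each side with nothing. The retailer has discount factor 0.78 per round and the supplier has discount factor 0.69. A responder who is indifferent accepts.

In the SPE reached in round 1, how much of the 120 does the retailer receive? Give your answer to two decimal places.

29.02

Round 3 (the supplier proposes): rejection yields 0 for the retailer; the supplier offers 0 and keeps 120.
Round 2 (the retailer proposes): the supplier can get 120 next round, worth 0.69 × 120 = 82.8 now. The retailer offers 82.8 and keeps 120 − 82.8 = 37.2.
Round 1 (the supplier proposes): the retailer can get 37.2 next round, worth 0.78 × 37.2 = 29.016 now. The supplier offers 29.016 and keeps 120 − 29.016 = 90.984.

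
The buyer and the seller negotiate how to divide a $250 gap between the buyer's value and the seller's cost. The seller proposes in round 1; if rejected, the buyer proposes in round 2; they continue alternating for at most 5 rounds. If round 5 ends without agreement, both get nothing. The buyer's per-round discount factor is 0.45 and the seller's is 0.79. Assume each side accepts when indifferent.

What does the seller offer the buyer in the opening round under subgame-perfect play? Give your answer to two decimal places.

32.02

Round 5 (the seller proposes): the buyer will accept anything ≥ 0, so the seller offers 0 and keeps 250.
Round 4 (the buyer proposes): the seller can get 250 next round, worth 0.79 × 250 = 197.5 now. The buyer offers 197.5 and keeps 250 − 197.5 = 52.5.
Round 3 (the seller proposes): the buyer can get 52.5 next round, worth 0.45 × 52.5 = 23.625 now, so the seller offers 23.625, keeping 226.375.
Round 2 (the buyer proposes): the seller can get 226.375 next round, worth 0.79 × 226.375 = 178.83625 now, so the buyer offers 178.83625, keeping 71.16375.
Round 1 (the seller proposes): the buyer can get 71.16375 next round, worth 0.45 × 71.16375 = 32.0236875 now. The seller offers 32.0236875 and keeps 250 − 32.0236875 = 217.9763125.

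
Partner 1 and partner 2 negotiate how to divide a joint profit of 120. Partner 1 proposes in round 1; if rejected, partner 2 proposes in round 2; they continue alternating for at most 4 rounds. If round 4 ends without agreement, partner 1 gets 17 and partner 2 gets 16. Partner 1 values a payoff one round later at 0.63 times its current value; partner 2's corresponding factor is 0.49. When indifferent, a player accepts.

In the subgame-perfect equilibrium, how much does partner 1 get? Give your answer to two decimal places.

82.66

Round 4 (partner 2 proposes): partner 1 gets 17 if talks fail, so partner 2 offers 17 and keeps 103.
Round 3 (partner 1 proposes): partner 2 can get 103 next round, worth 0.49 × 103 = 50.47 now; partner 1 offers that and keeps 69.53.
Round 2 (partner 2 proposes): partner 1 can get 69.53 next round, worth 0.63 × 69.53 = 43.8039 now, so partner 2 offers 43.8039, keeping 76.1961.
Round 1 (partner 1 proposes): partner 2 can get 76.1961 next round, worth 0.49 × 76.1961 = 37.336089 now. Partner 1 offers 37.336089 and keeps 120 − 37.336089 = 82.663911.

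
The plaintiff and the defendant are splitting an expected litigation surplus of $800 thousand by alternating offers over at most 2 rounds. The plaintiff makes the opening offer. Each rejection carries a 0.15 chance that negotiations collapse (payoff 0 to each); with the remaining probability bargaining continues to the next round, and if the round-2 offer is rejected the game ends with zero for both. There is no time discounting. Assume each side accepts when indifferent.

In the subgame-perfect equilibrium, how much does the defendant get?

680

Round 2 (the defendant proposes): the plaintiff will accept anything ≥ 0, so the defendant offers 0 and keeps 800.
Round 1 (the plaintiff proposes): rejecting gives the defendant an expected 0.85 × 800 = 680. The plaintiff offers 680 and keeps 800 − 680 = 120.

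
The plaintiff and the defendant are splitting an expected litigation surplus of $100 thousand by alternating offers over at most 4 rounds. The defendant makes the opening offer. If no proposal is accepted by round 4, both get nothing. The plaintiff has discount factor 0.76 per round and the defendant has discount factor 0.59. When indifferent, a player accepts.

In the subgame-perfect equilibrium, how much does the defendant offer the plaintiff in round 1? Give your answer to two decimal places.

Round 4 (the plaintiff proposes): the defendant will accept anything ≥ 0, so the plaintiff offers 0 and keeps 100.
Round 3 (the defendant proposes): the plaintiff can get 100 next round, worth 0.76 × 100 = 76 now, so the defendant offers 76, keeping 24.
Round 2 (the plaintiff proposes): the defendant can get 24 next round, worth 0.59 × 24 = 14.16 now; the plaintiff offers that and keeps 85.84.
Round 1 (the defendant proposes): the plaintiff can get 85.84 next round, worth 0.76 × 85.84 = 65.2384 now. The defendant offers 65.2384 and keeps 100 − 65.2384 = 34.7616.

65.24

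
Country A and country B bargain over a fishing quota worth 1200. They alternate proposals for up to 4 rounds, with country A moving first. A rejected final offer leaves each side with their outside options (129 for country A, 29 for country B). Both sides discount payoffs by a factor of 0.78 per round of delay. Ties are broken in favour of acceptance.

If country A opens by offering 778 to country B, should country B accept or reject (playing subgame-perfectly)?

Round 4 (country B proposes): country A gets 129 if talks fail, so country B offers 129 and keeps 1071.
Round 3 (country A proposes): country B can get 1071 next round, worth 0.78 × 1071 = 835.38 now, so country A offers 835.38, keeping 364.62.
Round 2 (country B proposes): country A can get 364.62 next round, worth 0.78 × 364.62 = 284.4036 now, so country B offers 284.4036, keeping 915.5964.
So by rejecting in round 1, country B gets 915.5964 next round, worth 0.78 × 915.5964 = 714.165192 now.
Offer 778 ≥ 714.165192, so country B accepts.

Accept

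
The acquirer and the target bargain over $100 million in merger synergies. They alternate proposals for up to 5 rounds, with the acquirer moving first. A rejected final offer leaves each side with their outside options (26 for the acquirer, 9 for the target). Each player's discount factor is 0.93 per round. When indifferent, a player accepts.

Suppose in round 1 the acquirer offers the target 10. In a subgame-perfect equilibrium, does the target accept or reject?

Round 5 (the acquirer proposes): the target gets 9 if talks fail, so the acquirer offers 9 and keeps 91.
Round 4 (the target proposes): the acquirer can get 91 next round, worth 0.93 × 91 = 84.63 now, so the target offers 84.63, keeping 15.37.
Round 3 (the acquirer proposes): the target can get 15.37 next round, worth 0.93 × 15.37 = 14.2941 now, so the acquirer offers 14.2941, keeping 85.7059.
Round 2 (the target proposes): the acquirer can get 85.7059 next round, worth 0.93 × 85.7059 = 79.706487 now. The target offers 79.706487 and keeps 100 − 79.706487 = 20.293513.
So by rejecting in round 1, the target gets 20.293513 next round, worth 0.93 × 20.293513 = 18.87296709 now.
Offer 10 < 18.87296709, so the target rejects.

Reject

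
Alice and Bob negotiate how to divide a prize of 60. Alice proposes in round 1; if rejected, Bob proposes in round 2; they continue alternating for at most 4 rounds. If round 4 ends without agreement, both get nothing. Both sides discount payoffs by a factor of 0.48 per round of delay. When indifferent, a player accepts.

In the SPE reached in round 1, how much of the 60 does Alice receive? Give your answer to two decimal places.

Round 4 (Bob proposes): Alice will accept anything ≥ 0, so Bob offers 0 and keeps 60.
Round 3 (Alice proposes): Bob can get 60 next round, worth 0.48 × 60 = 28.8 now; Alice offers that and keeps 31.2.
Round 2 (Bob proposes): Alice can get 31.2 next round, worth 0.48 × 31.2 = 14.976 now, so Bob offers 14.976, keeping 45.024.
Round 1 (Alice proposes): Bob can get 45.024 next round, worth 0.48 × 45.024 = 21.61152 now. Alice offers 21.61152 and keeps 60 − 21.61152 = 38.38848.

38.39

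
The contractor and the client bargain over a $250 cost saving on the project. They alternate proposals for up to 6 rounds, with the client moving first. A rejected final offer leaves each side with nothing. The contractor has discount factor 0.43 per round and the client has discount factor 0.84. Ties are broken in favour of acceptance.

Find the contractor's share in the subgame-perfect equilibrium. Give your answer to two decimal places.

37.44

Solve by backward induction from round 6.
Round 6 (the contractor proposes): the client will accept anything ≥ 0, so the contractor offers 0 and keeps 250.
Round 5 (the client proposes): the contractor can get 250 next round, worth 0.43 × 250 = 107.5 now. The client offers 107.5 and keeps 250 − 107.5 = 142.5.
Round 4 (the contractor proposes): the client can get 142.5 next round, worth 0.84 × 142.5 = 119.7 now. The contractor offers 119.7 and keeps 250 − 119.7 = 130.3.
Round 3 (the client proposes): the contractor can get 130.3 next round, worth 0.43 × 130.3 = 56.029 now. The client offers 56.029 and keeps 250 − 56.029 = 193.971.
Round 2 (the contractor proposes): the client can get 193.971 next round, worth 0.84 × 193.971 = 162.93564 now, so the contractor offers 162.93564, keeping 87.06436.
Round 1 (the client proposes): the contractor can get 87.06436 next round, worth 0.43 × 87.06436 = 37.4376748 now. The client offers 37.4376748 and keeps 250 − 37.4376748 = 212.5623252.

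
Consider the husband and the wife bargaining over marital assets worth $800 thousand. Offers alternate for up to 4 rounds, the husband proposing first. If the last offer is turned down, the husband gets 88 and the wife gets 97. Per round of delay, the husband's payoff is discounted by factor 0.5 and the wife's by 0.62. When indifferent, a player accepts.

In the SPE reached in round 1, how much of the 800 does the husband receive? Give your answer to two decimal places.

Solve by backward induction from round 4.
Round 4 (the wife proposes): the husband gets 88 if talks fail, so the wife offers 88 and keeps 712.
Round 3 (the husband proposes): the wife can get 712 next round, worth 0.62 × 712 = 441.44 now. The husband offers 441.44 and keeps 800 − 441.44 = 358.56.
Round 2 (the wife proposes): the husband can get 358.56 next round, worth 0.5 × 358.56 = 179.28 now, so the wife offers 179.28, keeping 620.72.
Round 1 (the husband proposes): the wife can get 620.72 next round, worth 0.62 × 620.72 = 384.8464 now, so the husband offers 384.8464, keeping 415.1536.

415.15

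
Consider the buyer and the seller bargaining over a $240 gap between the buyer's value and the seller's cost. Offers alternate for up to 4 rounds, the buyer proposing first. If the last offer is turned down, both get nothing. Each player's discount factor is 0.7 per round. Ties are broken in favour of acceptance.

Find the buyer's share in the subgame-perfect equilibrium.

Round 4 (the seller proposes): the buyer will accept anything ≥ 0, so the seller offers 0 and keeps 240.
Round 3 (the buyer proposes): the seller can get 240 next round, worth 0.7 × 240 = 168 now; the buyer offers that and keeps 72.
Round 2 (the seller proposes): the buyer can get 72 next round, worth 0.7 × 72 = 50.4 now. The seller offers 50.4 and keeps 240 − 50.4 = 189.6.
Round 1 (the buyer proposes): the seller can get 189.6 next round, worth 0.7 × 189.6 = 132.72 now, so the buyer offers 132.72, keeping 107.28.

107.28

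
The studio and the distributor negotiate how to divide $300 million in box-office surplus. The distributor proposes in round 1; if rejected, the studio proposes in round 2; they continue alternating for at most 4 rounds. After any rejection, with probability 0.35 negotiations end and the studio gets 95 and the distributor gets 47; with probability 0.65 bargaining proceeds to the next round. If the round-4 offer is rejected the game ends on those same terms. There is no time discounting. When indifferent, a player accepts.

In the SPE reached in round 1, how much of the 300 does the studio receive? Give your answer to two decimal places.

174.34

By backward induction:
Round 4 (the studio proposes): the distributor gets 47 if talks fail, so the studio offers 47 and keeps 253.
Round 3 (the distributor proposes): rejecting gives the studio an expected 0.65 × 253 + 0.35 × 95 = 197.7. The distributor offers 197.7 and keeps 300 − 197.7 = 102.3.
Round 2 (the studio proposes): rejecting gives the distributor an expected 0.65 × 102.3 + 0.35 × 47 = 82.945, so the studio offers 82.945, keeping 217.055.
Round 1 (the distributor proposes): rejecting gives the studio an expected 0.65 × 217.055 + 0.35 × 95 = 174.33575; the distributor offers that and keeps 125.66425.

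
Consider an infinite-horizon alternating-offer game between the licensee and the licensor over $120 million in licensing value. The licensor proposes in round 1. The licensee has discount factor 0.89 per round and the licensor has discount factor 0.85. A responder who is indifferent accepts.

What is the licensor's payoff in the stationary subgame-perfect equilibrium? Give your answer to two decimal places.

54.21

Let x be the licensor's share when the licensor proposes and y be the licensee's share when the licensee proposes.
The licensee accepts iff offered ≥ 0.89·y, so x = 120 − 0.89y. Symmetrically y = 120 − 0.85x.
Substituting: x = 120 − 0.89(120 − 0.85x), giving x(1 − 0.85·0.89) = 120(1 − 0.89).
So x = 120 × 0.11 / 0.2435 ≈ 54.2094, and the licensee receives 120 − x ≈ 65.7906.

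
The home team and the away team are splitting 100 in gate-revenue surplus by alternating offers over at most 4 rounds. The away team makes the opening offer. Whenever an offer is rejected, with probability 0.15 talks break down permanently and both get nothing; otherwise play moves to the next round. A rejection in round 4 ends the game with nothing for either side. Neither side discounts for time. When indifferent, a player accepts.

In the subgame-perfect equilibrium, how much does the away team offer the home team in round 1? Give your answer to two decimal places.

74.16

By backward induction:
Round 4 (the home team proposes): the away team will accept anything ≥ 0, so the home team offers 0 and keeps 100.
Round 3 (the away team proposes): rejecting gives the home team an expected 0.85 × 100 = 85; the away team offers that and keeps 15.
Round 2 (the home team proposes): rejecting gives the away team an expected 0.85 × 15 = 12.75. The home team offers 12.75 and keeps 100 − 12.75 = 87.25.
Round 1 (the away team proposes): rejecting gives the home team an expected 0.85 × 87.25 = 74.1625, so the away team offers 74.1625, keeping 25.8375.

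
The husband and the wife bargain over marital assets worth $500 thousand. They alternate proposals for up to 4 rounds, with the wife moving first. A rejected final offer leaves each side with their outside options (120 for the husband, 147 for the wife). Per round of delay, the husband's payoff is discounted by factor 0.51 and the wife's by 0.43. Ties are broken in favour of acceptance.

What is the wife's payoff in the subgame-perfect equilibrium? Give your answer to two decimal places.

Round 4 (the husband proposes): the wife gets 147 if talks fail, so the husband offers 147 and keeps 353.
Round 3 (the wife proposes): the husband can get 353 next round, worth 0.51 × 353 = 180.03 now; the wife offers that and keeps 319.97.
Round 2 (the husband proposes): the wife can get 319.97 next round, worth 0.43 × 319.97 = 137.5871 now, so the husband offers 137.5871, keeping 362.4129.
Round 1 (the wife proposes): the husband can get 362.4129 next round, worth 0.51 × 362.4129 = 184.830579 now. The wife offers 184.830579 and keeps 500 − 184.830579 = 315.169421.

315.17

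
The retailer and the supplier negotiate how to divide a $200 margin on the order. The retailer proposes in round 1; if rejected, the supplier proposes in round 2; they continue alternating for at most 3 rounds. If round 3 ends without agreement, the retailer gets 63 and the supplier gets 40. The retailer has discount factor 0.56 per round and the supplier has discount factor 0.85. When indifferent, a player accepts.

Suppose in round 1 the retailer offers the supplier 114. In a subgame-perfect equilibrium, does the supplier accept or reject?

Accept

Round 3 (the retailer proposes): the supplier gets 40 if talks fail, so the retailer offers 40 and keeps 160.
Round 2 (the supplier proposes): the retailer can get 160 next round, worth 0.56 × 160 = 89.6 now. The supplier offers 89.6 and keeps 200 − 89.6 = 110.4.
So by rejecting in round 1, the supplier gets 110.4 next round, worth 0.85 × 110.4 = 93.84 now.
Offer 114 ≥ 93.84, so the supplier accepts.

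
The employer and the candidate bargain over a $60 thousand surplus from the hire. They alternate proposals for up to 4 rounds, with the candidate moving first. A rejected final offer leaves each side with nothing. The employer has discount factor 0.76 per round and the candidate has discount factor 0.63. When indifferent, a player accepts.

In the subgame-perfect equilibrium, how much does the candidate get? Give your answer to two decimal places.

Round 4 (the employer proposes): the candidate will accept anything ≥ 0, so the employer offers 0 and keeps 60.
Round 3 (the candidate proposes): the employer can get 60 next round, worth 0.76 × 60 = 45.6 now, so the candidate offers 45.6, keeping 14.4.
Round 2 (the employer proposes): the candidate can get 14.4 next round, worth 0.63 × 14.4 = 9.072 now. The employer offers 9.072 and keeps 60 − 9.072 = 50.928.
Round 1 (the candidate proposes): the employer can get 50.928 next round, worth 0.76 × 50.928 = 38.70528 now; the candidate offers that and keeps 21.29472.

21.29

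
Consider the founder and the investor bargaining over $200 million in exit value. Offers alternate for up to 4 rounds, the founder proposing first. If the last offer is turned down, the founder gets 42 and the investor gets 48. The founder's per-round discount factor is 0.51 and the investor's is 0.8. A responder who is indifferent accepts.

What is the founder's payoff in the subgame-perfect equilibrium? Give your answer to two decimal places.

70.03

Round 4 (the investor proposes): the founder gets 42 if talks fail, so the investor offers 42 and keeps 158.
Round 3 (the founder proposes): the investor can get 158 next round, worth 0.8 × 158 = 126.4 now; the founder offers that and keeps 73.6.
Round 2 (the investor proposes): the founder can get 73.6 next round, worth 0.51 × 73.6 = 37.536 now. The investor offers 37.536 and keeps 200 − 37.536 = 162.464.
Round 1 (the founder proposes): the investor can get 162.464 next round, worth 0.8 × 162.464 = 129.9712 now, so the founder offers 129.9712, keeping 70.0288.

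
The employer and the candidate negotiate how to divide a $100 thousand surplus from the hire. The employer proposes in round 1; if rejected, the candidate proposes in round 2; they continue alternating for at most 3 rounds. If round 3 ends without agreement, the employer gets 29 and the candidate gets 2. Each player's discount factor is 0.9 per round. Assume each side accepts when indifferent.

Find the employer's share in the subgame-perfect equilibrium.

89.38

Solve by backward induction from round 3.
Round 3 (the employer proposes): the candidate gets 2 if talks fail, so the employer offers 2 and keeps 98.
Round 2 (the candidate proposes): the employer can get 98 next round, worth 0.9 × 98 = 88.2 now, so the candidate offers 88.2, keeping 11.8.
Round 1 (the employer proposes): the candidate can get 11.8 next round, worth 0.9 × 11.8 = 10.62 now. The employer offers 10.62 and keeps 100 − 10.62 = 89.38.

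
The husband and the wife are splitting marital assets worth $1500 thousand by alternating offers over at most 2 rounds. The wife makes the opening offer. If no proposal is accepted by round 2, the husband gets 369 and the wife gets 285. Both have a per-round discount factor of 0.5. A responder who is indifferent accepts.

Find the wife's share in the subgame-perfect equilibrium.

Round 2 (the husband proposes): the wife gets 285 if talks fail, so the husband offers 285 and keeps 1215.
Round 1 (the wife proposes): the husband can get 1215 next round, worth 0.5 × 1215 = 607.5 now. The wife offers 607.5 and keeps 1500 − 607.5 = 892.5.

892.5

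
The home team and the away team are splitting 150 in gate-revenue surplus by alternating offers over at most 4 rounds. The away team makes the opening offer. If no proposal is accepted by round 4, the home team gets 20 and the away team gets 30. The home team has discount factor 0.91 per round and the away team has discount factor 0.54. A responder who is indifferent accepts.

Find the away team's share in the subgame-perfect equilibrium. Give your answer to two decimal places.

33.55

Solve by backward induction from round 4.
Round 4 (the home team proposes): the away team gets 30 if talks fail, so the home team offers 30 and keeps 120.
Round 3 (the away team proposes): the home team can get 120 next round, worth 0.91 × 120 = 109.2 now; the away team offers that and keeps 40.8.
Round 2 (the home team proposes): the away team can get 40.8 next round, worth 0.54 × 40.8 = 22.032 now, so the home team offers 22.032, keeping 127.968.
Round 1 (the away team proposes): the home team can get 127.968 next round, worth 0.91 × 127.968 = 116.45088 now. The away team offers 116.45088 and keeps 150 − 116.45088 = 33.54912.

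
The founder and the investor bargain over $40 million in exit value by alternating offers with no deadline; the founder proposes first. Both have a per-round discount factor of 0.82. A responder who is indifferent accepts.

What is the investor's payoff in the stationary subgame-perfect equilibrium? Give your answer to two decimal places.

18.02

Let x be the founder's share when the founder proposes and y be the investor's share when the investor proposes.
The investor accepts iff offered ≥ 0.82·y, so x = 40 − 0.82y. Symmetrically y = 40 − 0.82x.
Substituting: x = 40 − 0.82(40 − 0.82x), giving x(1 − 0.82·0.82) = 40(1 − 0.82).
So x = 40 × 0.18 / 0.3276 ≈ 21.9780, and the investor receives 40 − x ≈ 18.0220.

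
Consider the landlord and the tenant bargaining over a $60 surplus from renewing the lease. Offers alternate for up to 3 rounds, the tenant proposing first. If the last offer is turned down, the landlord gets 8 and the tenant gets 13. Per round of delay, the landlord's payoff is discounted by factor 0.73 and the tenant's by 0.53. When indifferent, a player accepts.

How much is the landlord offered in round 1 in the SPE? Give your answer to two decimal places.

By backward induction:
Round 3 (the tenant proposes): the landlord gets 8 if talks fail, so the tenant offers 8 and keeps 52.
Round 2 (the landlord proposes): the tenant can get 52 next round, worth 0.53 × 52 = 27.56 now; the landlord offers that and keeps 32.44.
Round 1 (the tenant proposes): the landlord can get 32.44 next round, worth 0.73 × 32.44 = 23.6812 now, so the tenant offers 23.6812, keeping 36.3188.

23.68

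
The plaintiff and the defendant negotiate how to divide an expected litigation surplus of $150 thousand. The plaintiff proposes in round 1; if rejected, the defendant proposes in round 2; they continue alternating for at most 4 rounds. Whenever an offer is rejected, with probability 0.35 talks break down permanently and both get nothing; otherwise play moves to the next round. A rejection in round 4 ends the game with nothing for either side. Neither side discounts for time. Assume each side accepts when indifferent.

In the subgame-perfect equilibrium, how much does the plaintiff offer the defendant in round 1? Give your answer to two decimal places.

75.32

Round 4 (the defendant proposes): rejection yields 0 for the plaintiff; the defendant offers 0 and keeps 150.
Round 3 (the plaintiff proposes): rejecting gives the defendant an expected 0.65 × 150 = 97.5. The plaintiff offers 97.5 and keeps 150 − 97.5 = 52.5.
Round 2 (the defendant proposes): rejecting gives the plaintiff an expected 0.65 × 52.5 = 34.125, so the defendant offers 34.125, keeping 115.875.
Round 1 (the plaintiff proposes): rejecting gives the defendant an expected 0.65 × 115.875 = 75.31875; the plaintiff offers that and keeps 74.68125.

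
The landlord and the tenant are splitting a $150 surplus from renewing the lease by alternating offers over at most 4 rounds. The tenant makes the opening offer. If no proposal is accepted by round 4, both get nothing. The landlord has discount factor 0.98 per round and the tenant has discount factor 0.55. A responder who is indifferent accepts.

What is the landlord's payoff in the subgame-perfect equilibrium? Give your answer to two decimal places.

145.38

Solve by backward induction from round 4.
Round 4 (the landlord proposes): rejection yields 0 for the tenant; the landlord offers 0 and keeps 150.
Round 3 (the tenant proposes): the landlord can get 150 next round, worth 0.98 × 150 = 147 now; the tenant offers that and keeps 3.
Round 2 (the landlord proposes): the tenant can get 3 next round, worth 0.55 × 3 = 1.65 now; the landlord offers that and keeps 148.35.
Round 1 (the tenant proposes): the landlord can get 148.35 next round, worth 0.98 × 148.35 = 145.383 now, so the tenant offers 145.383, keeping 4.617.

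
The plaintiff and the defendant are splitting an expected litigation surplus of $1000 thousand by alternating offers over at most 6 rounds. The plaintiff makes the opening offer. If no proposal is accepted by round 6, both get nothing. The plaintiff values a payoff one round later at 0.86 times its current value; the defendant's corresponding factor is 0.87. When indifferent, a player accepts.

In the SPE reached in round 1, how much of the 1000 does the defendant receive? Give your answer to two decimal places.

Solve by backward induction from round 6.
Round 6 (the defendant proposes): the plaintiff will accept anything ≥ 0, so the defendant offers 0 and keeps 1000.
Round 5 (the plaintiff proposes): the defendant can get 1000 next round, worth 0.87 × 1000 = 870 now, so the plaintiff offers 870, keeping 130.
Round 4 (the defendant proposes): the plaintiff can get 130 next round, worth 0.86 × 130 = 111.8 now; the defendant offers that and keeps 888.2.
Round 3 (the plaintiff proposes): the defendant can get 888.2 next round, worth 0.87 × 888.2 = 772.734 now, so the plaintiff offers 772.734, keeping 227.266.
Round 2 (the defendant proposes): the plaintiff can get 227.266 next round, worth 0.86 × 227.266 = 195.44876 now; the defendant offers that and keeps 804.55124.
Round 1 (the plaintiff proposes): the defendant can get 804.55124 next round, worth 0.87 × 804.55124 = 699.9595788 now, so the plaintiff offers 699.9595788, keeping 300.0404212.

699.96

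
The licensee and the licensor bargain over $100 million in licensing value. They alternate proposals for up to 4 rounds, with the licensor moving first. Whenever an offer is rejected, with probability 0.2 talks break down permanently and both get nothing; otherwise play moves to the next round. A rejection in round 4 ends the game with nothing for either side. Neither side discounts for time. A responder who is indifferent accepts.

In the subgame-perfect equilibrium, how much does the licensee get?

Round 4 (the licensee proposes): rejection yields 0 for the licensor; the licensee offers 0 and keeps 100.
Round 3 (the licensor proposes): rejecting gives the licensee an expected 0.8 × 100 = 80; the licensor offers that and keeps 20.
Round 2 (the licensee proposes): rejecting gives the licensor an expected 0.8 × 20 = 16. The licensee offers 16 and keeps 100 − 16 = 84.
Round 1 (the licensor proposes): rejecting gives the licensee an expected 0.8 × 84 = 67.2. The licensor offers 67.2 and keeps 100 − 67.2 = 32.8.

67.2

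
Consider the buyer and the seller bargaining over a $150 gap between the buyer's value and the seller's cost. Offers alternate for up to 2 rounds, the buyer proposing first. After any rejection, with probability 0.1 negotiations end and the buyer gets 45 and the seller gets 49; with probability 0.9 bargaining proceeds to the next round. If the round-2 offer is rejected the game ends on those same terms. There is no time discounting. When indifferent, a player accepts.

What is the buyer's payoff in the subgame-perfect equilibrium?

50.6

By backward induction:
Round 2 (the seller proposes): the buyer gets 45 if talks fail, so the seller offers 45 and keeps 105.
Round 1 (the buyer proposes): rejecting gives the seller an expected 0.9 × 105 + 0.1 × 49 = 99.4, so the buyer offers 99.4, keeping 50.6.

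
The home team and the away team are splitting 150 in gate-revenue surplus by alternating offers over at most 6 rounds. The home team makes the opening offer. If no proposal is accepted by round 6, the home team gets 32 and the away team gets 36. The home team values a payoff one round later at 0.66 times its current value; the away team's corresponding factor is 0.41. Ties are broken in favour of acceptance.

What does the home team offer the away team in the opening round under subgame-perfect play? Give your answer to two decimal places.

30.11

Work backward from the last round.
Round 6 (the away team proposes): the home team gets 32 if talks fail, so the away team offers 32 and keeps 118.
Round 5 (the home team proposes): the away team can get 118 next round, worth 0.41 × 118 = 48.38 now. The home team offers 48.38 and keeps 150 − 48.38 = 101.62.
Round 4 (the away team proposes): the home team can get 101.62 next round, worth 0.66 × 101.62 = 67.0692 now. The away team offers 67.0692 and keeps 150 − 67.0692 = 82.9308.
Round 3 (the home team proposes): the away team can get 82.9308 next round, worth 0.41 × 82.9308 = 34.001628 now. The home team offers 34.001628 and keeps 150 − 34.001628 = 115.998372.
Round 2 (the away team proposes): the home team can get 115.998372 next round, worth 0.66 × 115.998372 = 76.55892552 now. The away team offers 76.55892552 and keeps 150 − 76.55892552 = 73.44107448.
Round 1 (the home team proposes): the away team can get 73.44107448 next round, worth 0.41 × 73.44107448 = 30.1108405368 now; the home team offers that and keeps 119.8891594632.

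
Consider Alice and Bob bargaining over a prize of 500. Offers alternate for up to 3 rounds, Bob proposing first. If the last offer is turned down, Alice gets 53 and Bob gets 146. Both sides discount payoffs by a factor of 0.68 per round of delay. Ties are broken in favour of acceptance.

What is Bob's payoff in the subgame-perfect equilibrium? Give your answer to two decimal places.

366.69

Work backward from the last round.
Round 3 (Bob proposes): Alice gets 53 if talks fail, so Bob offers 53 and keeps 447.
Round 2 (Alice proposes): Bob can get 447 next round, worth 0.68 × 447 = 303.96 now; Alice offers that and keeps 196.04.
Round 1 (Bob proposes): Alice can get 196.04 next round, worth 0.68 × 196.04 = 133.3072 now. Bob offers 133.3072 and keeps 500 − 133.3072 = 366.6928.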